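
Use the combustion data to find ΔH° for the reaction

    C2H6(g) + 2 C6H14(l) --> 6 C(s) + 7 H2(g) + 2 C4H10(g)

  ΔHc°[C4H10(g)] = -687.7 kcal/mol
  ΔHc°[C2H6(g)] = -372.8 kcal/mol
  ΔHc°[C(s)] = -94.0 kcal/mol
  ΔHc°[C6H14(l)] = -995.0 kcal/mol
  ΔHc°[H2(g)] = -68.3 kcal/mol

With combustion enthalpies, reactants minus products:
= [1·(-372.8) + 2·(-995.0)] − [6·(-94.0) + 7·(-68.3) + 2·(-687.7)]
= 54.7 kcal/mol

ΔH° = 54.7 kcal/mol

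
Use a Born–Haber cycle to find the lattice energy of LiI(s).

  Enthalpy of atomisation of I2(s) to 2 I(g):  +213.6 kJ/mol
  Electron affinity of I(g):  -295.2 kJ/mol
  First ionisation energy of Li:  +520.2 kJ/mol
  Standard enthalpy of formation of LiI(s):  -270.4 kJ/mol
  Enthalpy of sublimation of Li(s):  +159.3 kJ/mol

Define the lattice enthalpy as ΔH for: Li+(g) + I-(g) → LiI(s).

U = -761.5 kJ/mol

ΔHf° = 1·ΔHsub + 1·(ΣIE) + 1/2·D(I2) + 1·EA + U
-270.4 = 1·(+159.3) + 1·(+520.2) + 1/2·(+213.6) + 1·(-295.2) + U
U = -270.4 − (+491.1) = -761.5 kJ/mol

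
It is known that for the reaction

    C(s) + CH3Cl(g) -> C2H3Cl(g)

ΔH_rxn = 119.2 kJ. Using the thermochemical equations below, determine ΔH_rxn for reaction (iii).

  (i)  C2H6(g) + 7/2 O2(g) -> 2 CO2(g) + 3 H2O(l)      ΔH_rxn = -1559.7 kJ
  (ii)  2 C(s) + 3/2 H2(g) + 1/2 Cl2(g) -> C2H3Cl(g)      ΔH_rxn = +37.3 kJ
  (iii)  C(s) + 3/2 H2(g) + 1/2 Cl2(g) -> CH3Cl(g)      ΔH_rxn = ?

ΔH_rxn = -81.9 kJ

(i): not needed.
(ii) as written: +37.3 kJ
(iii) reversed: contributes −x
+119.2 = (+37.3) − x
x = (+119.2 − (+37.3)) / (-1) = -81.9 kJ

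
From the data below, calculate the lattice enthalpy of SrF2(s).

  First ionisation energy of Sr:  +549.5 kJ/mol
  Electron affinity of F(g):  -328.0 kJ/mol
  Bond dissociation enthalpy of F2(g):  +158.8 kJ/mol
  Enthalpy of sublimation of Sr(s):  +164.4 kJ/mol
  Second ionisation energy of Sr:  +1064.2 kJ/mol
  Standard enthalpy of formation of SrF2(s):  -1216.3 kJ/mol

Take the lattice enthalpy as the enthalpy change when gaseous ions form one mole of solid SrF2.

ΔHf° = 1·ΔHsub + 1·(ΣIE) + 1·D(F2) + 2·EA + U
-1216.3 = 1·(+164.4) + 1·(+1613.7) + 1·(+158.8) + 2·(-328.0) + U
U = -1216.3 − (+1280.9) = -2497.2 kJ/mol

U = -2497.2 kJ/mol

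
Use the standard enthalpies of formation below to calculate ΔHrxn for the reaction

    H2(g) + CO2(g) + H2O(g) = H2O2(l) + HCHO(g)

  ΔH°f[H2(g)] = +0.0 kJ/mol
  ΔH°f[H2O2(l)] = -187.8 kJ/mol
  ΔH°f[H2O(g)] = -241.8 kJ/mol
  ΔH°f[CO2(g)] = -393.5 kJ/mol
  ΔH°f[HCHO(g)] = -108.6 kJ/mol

Products: 1·(-187.8) + 1·(-108.6) = -296.4
Reactants: 1·(+0.0) + 1·(-393.5) + 1·(-241.8) = -635.3
ΔHrxn = (-296.4) − (-635.3) = 338.9 kJ/mol

ΔHrxn = 338.9 kJ/mol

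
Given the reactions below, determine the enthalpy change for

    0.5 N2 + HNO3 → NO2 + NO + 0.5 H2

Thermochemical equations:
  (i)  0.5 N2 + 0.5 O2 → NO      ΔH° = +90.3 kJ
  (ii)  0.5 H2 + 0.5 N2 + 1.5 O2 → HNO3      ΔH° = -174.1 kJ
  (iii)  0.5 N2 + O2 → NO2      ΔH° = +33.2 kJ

(i) as written (NO already on the product side): +90.3 kJ
(ii) reversed (reverse to put HNO3 on the reactant side): +174.1 kJ
(iii) as written (NO2 already on the product side): +33.2 kJ
ΔH° = (+90.3) + (+174.1) + (+33.2) = 297.6 kJ

ΔH° = 297.6 kJ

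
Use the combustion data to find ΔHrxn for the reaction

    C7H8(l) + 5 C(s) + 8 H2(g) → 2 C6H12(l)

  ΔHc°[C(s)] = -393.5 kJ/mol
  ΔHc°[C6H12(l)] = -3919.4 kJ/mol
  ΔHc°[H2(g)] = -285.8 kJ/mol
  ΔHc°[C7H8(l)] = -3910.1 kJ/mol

ΔHrxn = -325.2 kJ/mol

Using ΔH = Σ nΔHc°(reactants) − Σ nΔHc°(products):
= [1·(-3910.1) + 5·(-393.5) + 8·(-285.8)] − [2·(-3919.4)]
= -325.2 kJ/mol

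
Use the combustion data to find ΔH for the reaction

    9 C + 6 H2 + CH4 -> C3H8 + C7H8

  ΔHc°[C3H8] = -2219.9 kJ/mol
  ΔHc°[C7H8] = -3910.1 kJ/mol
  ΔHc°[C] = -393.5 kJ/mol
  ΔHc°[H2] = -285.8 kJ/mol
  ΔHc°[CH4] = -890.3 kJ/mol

With combustion enthalpies, reactants minus products:
= [9·(-393.5) + 6·(-285.8) + 1·(-890.3)] − [1·(-2219.9) + 1·(-3910.1)]
= -16.6 kJ/mol

ΔH = -16.6 kJ/mol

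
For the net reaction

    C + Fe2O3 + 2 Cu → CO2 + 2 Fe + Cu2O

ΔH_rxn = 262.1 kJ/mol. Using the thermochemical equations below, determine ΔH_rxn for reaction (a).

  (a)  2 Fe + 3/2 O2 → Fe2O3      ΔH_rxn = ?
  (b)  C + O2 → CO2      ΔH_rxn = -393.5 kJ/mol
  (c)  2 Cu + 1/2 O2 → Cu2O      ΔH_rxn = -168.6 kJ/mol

(a) reversed (Fe2O3 must end up as a reactant): contributes −x
(b) as written (CO2 already on the product side): -393.5 kJ/mol
(c) as written (Cu2O already on the product side): -168.6 kJ/mol
+262.1 = (-393.5) + (-168.6) − x
x = (+262.1 − (-562.1)) / (-1) = -824.2 kJ/mol

ΔH_rxn = -824.2 kJ/mol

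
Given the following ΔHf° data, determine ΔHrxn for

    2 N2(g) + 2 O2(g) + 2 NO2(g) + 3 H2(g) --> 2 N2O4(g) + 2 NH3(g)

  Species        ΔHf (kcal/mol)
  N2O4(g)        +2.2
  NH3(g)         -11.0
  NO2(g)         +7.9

Products: 2·(+2.2) + 2·(-11.0) = -17.6
Reactants: 2·(+0.0) + 2·(+0.0) + 2·(+7.9) + 3·(+0.0) = +15.8
ΔHrxn = (-17.6) − (+15.8) = -33.4 kcal/mol

ΔHrxn = -33.4 kcal/mol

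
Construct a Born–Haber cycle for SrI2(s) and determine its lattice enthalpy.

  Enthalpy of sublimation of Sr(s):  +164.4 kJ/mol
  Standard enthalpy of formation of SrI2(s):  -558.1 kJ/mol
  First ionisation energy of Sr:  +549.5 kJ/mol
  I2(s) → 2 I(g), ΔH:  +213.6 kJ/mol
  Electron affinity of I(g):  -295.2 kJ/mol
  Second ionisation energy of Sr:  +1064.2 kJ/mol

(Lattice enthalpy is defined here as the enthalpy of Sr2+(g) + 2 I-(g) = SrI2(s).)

ΔHf° = 1·ΔHsub + 1·(ΣIE) + 1·D(I2) + 2·EA + U
-558.1 = 1·(+164.4) + 1·(+1613.7) + 1·(+213.6) + 2·(-295.2) + U
U = -558.1 − (+1401.3) = -1959.4 kJ/mol

U = -1959.4 kJ/mol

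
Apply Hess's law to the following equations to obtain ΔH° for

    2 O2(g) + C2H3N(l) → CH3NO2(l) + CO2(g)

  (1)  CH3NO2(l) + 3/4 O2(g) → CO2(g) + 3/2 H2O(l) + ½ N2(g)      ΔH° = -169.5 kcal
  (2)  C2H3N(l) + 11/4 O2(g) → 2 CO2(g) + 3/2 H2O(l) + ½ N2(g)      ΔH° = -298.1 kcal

ΔH° = -128.6 kcal

(1) reversed (CH3NO2(l) must end up as a product): +169.5 kcal
(2) as written (C2H3N(l) already on the reactant side): -298.1 kcal
Summing the manipulated equations, ΔH° = (+169.5) + (-298.1) = -128.6 kcal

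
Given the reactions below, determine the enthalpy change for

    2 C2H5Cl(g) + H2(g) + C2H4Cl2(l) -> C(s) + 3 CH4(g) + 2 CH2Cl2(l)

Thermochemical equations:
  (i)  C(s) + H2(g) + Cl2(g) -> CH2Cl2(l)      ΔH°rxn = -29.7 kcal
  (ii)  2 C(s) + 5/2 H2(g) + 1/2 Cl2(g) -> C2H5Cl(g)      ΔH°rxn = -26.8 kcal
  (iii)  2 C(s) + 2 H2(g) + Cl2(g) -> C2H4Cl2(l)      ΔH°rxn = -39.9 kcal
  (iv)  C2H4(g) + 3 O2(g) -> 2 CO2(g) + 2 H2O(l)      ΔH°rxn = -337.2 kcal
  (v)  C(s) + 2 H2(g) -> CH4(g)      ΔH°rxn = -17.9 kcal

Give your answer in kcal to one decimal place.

ΔH°rxn = -19.6 kcal

(i) × 2: (2)·(-29.7) = -59.4 kcal
(ii) reversed and × 2: (-2)·(-26.8) = +53.6 kcal
(iii) reversed: +39.9 kcal
(iv): not needed.
(v) × 3: (3)·(-17.9) = -53.7 kcal
Since enthalpy is a state function, ΔH°rxn = (-59.4) + (+53.6) + (+39.9) + (-53.7) = -19.6 kcal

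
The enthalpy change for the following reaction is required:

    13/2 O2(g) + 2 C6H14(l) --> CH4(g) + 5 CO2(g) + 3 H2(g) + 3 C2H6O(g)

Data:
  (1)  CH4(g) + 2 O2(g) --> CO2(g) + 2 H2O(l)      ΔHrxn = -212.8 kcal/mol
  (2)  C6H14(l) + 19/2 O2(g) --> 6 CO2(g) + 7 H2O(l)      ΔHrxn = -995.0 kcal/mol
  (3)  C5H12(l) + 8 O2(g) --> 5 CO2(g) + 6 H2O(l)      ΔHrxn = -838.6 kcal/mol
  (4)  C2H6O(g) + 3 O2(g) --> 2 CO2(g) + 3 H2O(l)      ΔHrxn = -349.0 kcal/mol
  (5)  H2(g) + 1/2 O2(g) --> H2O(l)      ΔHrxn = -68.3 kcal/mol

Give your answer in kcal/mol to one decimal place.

(1) reversed: +212.8 kcal/mol
(2) × 2: (2)·(-995.0) = -1990.0 kcal/mol
(3): not needed.
(4) reversed and × 3: (-3)·(-349.0) = +1047.0 kcal/mol
(5) reversed and × 3: (-3)·(-68.3) = +204.9 kcal/mol
ΔHrxn = (+212.8) + (-1990.0) + (+1047.0) + (+204.9) = -525.3 kcal/mol

ΔHrxn = -525.3 kcal/mol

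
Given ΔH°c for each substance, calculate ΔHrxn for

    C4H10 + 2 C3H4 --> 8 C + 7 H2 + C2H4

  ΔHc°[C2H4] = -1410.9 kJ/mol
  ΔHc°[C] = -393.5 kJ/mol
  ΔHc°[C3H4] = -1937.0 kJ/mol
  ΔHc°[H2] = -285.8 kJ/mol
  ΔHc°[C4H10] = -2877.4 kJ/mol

With combustion enthalpies, reactants minus products:
= [1·(-2877.4) + 2·(-1937.0)] − [8·(-393.5) + 7·(-285.8) + 1·(-1410.9)]
= -191.9 kJ/mol

ΔHrxn = -191.9 kJ/mol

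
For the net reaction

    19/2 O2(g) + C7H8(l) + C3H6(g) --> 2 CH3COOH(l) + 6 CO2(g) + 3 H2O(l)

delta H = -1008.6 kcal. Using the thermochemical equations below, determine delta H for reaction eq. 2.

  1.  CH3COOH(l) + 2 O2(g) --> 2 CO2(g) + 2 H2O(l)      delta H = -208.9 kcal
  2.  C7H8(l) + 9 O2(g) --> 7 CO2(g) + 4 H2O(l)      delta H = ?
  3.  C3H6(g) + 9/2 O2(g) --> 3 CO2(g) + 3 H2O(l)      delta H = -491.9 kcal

delta H = -934.5 kcal

eq. 1 reversed and × 2: (-2)·(-208.9) = +417.8 kcal
eq. 2 as written: contributes x
eq. 3 as written: -491.9 kcal
-1008.6 = (+417.8) + (-491.9) + x
x = (-1008.6 − (-74.1)) / (1) = -934.5 kcal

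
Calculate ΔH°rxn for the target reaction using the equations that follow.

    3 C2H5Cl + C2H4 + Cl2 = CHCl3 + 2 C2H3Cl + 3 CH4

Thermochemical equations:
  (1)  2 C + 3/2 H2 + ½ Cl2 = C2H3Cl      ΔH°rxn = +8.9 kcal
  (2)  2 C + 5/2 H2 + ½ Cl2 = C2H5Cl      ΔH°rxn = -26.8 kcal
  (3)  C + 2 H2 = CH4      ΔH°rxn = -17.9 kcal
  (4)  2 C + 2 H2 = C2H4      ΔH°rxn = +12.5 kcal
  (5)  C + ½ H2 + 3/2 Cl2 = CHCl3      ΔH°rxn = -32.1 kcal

ΔH°rxn = -0.1 kcal

(1) × 2 (×2 to match 2 C2H3Cl in the target): (2)·(+8.9) = +17.8 kcal
(2) reversed and × 3 (C2H5Cl must end up as a reactant; scale by 3 for the 3 C2H5Cl): (-3)·(-26.8) = +80.4 kcal
(3) × 3 (×3 to match 3 CH4 in the target): (3)·(-17.9) = -53.7 kcal
(4) reversed (C2H4 must end up as a reactant): -12.5 kcal
(5) as written (CHCl3 already on the product side): -32.1 kcal
ΔH°rxn = (2)·(+8.9) + (-3)·(-26.8) + (3)·(-17.9) + (-1)·(+12.5) + (1)·(-32.1) = -0.1 kcal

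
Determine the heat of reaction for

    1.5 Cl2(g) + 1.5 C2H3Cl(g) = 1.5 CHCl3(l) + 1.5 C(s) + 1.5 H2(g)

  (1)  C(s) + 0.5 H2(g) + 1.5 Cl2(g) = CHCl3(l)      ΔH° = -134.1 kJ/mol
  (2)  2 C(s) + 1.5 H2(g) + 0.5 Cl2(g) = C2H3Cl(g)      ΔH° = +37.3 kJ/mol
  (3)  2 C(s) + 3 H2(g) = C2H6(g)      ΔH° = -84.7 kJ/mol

ΔH° = -257.1 kJ/mol

(1) × 3/2 (scale by 3/2 for the 3/2 CHCl3(l)): (3/2)·(-134.1) = -201.15 kJ/mol
(2) reversed and × 3/2 (reverse to put C2H3Cl(g) on the reactant side; scale by 3/2 for the 3/2 C2H3Cl(g)): (-3/2)·(+37.3) = -55.95 kJ/mol
(3): not needed (C2H6(g) appears nowhere else).
ΔH° = (3/2)·(-134.1) + (-3/2)·(+37.3) = -257.1 kJ/mol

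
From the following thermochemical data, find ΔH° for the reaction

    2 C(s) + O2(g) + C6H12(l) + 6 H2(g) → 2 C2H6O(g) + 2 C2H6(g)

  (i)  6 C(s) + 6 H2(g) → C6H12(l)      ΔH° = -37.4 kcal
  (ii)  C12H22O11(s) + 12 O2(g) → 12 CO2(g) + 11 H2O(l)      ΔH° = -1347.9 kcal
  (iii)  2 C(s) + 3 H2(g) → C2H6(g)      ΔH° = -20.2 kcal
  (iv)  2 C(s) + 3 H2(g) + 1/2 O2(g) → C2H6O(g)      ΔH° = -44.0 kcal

ΔH° = -91.0 kcal

(i) reversed (C6H12(l) must end up as a reactant): +37.4 kcal
(ii): not needed (H2O(l) appears nowhere else).
(iii) × 2 (scale by 2 for the 2 C2H6(g)): (2)·(-20.2) = -40.4 kcal
(iv) × 2 (×2 to match 2 C2H6O(g) in the target): (2)·(-44.0) = -88.0 kcal
Summing the manipulated equations, ΔH° = (-1)·(-37.4) + (2)·(-20.2) + (2)·(-44.0) = -91.0 kcal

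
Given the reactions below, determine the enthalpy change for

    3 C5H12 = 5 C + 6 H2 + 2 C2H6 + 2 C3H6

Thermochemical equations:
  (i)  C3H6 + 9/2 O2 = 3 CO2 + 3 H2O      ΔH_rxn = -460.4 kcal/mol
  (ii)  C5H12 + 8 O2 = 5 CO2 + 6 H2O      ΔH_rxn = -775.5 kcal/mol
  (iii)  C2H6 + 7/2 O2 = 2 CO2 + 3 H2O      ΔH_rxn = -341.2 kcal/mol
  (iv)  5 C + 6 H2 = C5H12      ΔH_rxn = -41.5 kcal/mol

ΔH_rxn = 93.7 kcal/mol

(i) reversed and × 2: (-2)·(-460.4) = +920.8 kcal/mol
(ii) × 2: (2)·(-775.5) = -1551.0 kcal/mol
(iii) reversed and × 2: (-2)·(-341.2) = +682.4 kcal/mol
(iv) reversed: +41.5 kcal/mol
By Hess's law, ΔH_rxn = (+920.8) + (-1551.0) + (+682.4) + (+41.5) = 93.7 kcal/mol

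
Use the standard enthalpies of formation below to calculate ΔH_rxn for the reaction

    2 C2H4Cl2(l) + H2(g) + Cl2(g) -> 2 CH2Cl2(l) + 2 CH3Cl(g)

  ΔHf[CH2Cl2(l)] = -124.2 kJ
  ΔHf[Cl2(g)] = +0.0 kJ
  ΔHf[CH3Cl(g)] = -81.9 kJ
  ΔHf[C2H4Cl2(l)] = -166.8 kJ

ΔH°rxn = Σ nΔHf°(products) − Σ nΔHf°(reactants).
Products: 2·(-124.2) + 2·(-81.9) = -412.2
Reactants: 2·(-166.8) + 1·(+0.0) + 1·(+0.0) = -333.6
ΔH_rxn = (-412.2) − (-333.6) = -78.6 kJ

ΔH_rxn = -78.6 kJ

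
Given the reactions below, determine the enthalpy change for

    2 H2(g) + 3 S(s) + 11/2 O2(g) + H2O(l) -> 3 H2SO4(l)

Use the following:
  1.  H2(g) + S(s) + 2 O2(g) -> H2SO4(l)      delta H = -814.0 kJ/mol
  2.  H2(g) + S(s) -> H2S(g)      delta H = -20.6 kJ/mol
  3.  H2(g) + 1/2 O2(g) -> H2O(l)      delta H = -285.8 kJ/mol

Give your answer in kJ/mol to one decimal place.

eq. 1 × 3: (3)·(-814.0) = -2442.0 kJ/mol
eq. 2: not needed.
eq. 3 reversed: +285.8 kJ/mol
delta H = (-2442.0) + (+285.8) = -2156.2 kJ/mol

delta H = -2156.2 kJ/mol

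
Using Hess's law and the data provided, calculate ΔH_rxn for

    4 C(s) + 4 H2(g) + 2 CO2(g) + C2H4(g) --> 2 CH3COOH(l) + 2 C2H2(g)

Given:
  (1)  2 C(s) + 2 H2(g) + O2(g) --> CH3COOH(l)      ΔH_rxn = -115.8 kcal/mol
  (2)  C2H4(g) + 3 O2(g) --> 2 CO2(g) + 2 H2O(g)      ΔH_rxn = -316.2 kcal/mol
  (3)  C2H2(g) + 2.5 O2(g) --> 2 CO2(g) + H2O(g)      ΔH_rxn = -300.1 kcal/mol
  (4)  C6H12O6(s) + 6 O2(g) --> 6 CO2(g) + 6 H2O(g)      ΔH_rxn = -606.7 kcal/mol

(1) × 2 (×2 to match 2 CH3COOH(l) in the target): (2)·(-115.8) = -231.6 kcal/mol
(2) as written (C2H4(g) already on the reactant side): -316.2 kcal/mol
(3) reversed and × 2 (C2H2(g) must end up as a product; scale by 2 for the 2 C2H2(g)): (-2)·(-300.1) = +600.2 kcal/mol
(4): not needed (C6H12O6(s) appears nowhere else).
Combining the equations, ΔH_rxn = (2)·(-115.8) + (1)·(-316.2) + (-2)·(-300.1) = 52.4 kcal/mol

ΔH_rxn = 52.4 kcal/mol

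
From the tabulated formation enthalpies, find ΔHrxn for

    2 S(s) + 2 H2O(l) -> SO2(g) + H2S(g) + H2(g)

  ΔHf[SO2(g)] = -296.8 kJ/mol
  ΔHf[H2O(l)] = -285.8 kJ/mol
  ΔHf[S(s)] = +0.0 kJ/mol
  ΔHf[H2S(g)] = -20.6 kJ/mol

ΔHrxn = 254.2 kJ/mol

Products: 1·(-296.8) + 1·(-20.6) + 1·(+0.0) = -317.4
Reactants: 2·(+0.0) + 2·(-285.8) = -571.6
ΔHrxn = (-317.4) − (-571.6) = 254.2 kJ/mol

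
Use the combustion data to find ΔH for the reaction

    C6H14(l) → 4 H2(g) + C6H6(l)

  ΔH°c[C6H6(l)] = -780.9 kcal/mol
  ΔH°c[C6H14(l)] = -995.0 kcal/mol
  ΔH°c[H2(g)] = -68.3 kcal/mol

With combustion enthalpies, reactants minus products:
= [1·(-995.0)] − [4·(-68.3) + 1·(-780.9)]
= 59.1 kcal/mol

ΔH = 59.1 kcal/mol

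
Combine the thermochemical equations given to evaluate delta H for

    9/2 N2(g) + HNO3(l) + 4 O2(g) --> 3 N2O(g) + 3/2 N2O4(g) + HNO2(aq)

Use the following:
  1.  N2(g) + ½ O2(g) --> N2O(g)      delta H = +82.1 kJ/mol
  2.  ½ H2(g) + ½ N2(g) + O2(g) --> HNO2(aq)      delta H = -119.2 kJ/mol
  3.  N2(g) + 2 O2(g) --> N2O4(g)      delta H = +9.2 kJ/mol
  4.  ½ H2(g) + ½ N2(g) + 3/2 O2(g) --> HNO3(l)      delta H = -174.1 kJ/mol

eq. 1 × 3 (scale by 3 for the 3 N2O(g)): (3)·(+82.1) = +246.3 kJ/mol
eq. 2 as written (HNO2(aq) already on the product side): -119.2 kJ/mol
eq. 3 × 3/2 (×3/2 to match 3/2 N2O4(g) in the target): (3/2)·(+9.2) = +13.8 kJ/mol
eq. 4 reversed (HNO3(l) must end up as a reactant): +174.1 kJ/mol
delta H = (3)·(+82.1) + (1)·(-119.2) + (3/2)·(+9.2) + (-1)·(-174.1) = 315.0 kJ/mol

delta H = 315.0 kJ/mol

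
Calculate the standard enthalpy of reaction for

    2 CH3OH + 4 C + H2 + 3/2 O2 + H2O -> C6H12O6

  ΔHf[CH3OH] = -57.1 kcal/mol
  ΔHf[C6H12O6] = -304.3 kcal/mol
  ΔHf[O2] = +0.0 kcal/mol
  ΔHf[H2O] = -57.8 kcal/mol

Products: 1·(-304.3) = -304.3
Reactants: 2·(-57.1) + 4·(+0.0) + 1·(+0.0) + 3/2·(+0.0) + 1·(-57.8) = -172.0
ΔH_rxn = (-304.3) − (-172.0) = -132.3 kcal/mol

ΔH_rxn = -132.3 kcal/mol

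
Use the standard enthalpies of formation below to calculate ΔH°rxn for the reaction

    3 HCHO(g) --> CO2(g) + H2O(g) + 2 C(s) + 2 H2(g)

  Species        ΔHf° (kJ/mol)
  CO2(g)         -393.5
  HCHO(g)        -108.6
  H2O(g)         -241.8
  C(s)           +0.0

Products: 1·(-393.5) + 1·(-241.8) + 2·(+0.0) + 2·(+0.0) = -635.3
Reactants: 3·(-108.6) = -325.8
ΔH°rxn = (-635.3) − (-325.8) = -309.5 kJ/mol

ΔH°rxn = -309.5 kJ/mol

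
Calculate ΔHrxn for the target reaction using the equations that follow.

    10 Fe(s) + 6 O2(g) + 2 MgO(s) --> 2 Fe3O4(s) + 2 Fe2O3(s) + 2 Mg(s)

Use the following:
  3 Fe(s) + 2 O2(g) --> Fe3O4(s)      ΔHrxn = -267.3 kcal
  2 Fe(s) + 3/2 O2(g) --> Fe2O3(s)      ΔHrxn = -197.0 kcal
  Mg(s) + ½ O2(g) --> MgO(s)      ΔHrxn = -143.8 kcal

equation 1 × 2: (2)·(-267.3) = -534.6 kcal
equation 2 × 2: (2)·(-197.0) = -394.0 kcal
equation 3 reversed and × 2: (-2)·(-143.8) = +287.6 kcal
By Hess's law, ΔHrxn = (2)·(-267.3) + (2)·(-197.0) + (-2)·(-143.8) = -641.0 kcal

ΔHrxn = -641.0 kcal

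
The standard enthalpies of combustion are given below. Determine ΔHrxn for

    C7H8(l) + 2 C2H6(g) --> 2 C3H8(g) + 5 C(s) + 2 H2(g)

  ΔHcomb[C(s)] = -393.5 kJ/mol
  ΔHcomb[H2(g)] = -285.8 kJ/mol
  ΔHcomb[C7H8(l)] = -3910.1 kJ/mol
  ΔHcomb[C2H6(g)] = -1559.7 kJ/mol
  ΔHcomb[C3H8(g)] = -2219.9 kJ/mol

Using ΔH = Σ nΔHc°(reactants) − Σ nΔHc°(products):
= [1·(-3910.1) + 2·(-1559.7)] − [2·(-2219.9) + 5·(-393.5) + 2·(-285.8)]
= -50.6 kJ/mol

ΔHrxn = -50.6 kJ/mol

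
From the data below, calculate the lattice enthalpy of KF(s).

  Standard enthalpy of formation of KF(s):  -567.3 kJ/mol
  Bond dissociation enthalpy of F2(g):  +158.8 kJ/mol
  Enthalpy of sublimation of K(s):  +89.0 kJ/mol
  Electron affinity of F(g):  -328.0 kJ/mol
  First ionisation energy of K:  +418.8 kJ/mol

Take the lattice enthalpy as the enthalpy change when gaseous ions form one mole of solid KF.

U = -826.5 kJ/mol

ΔHf° = 1·ΔHsub + 1·(ΣIE) + 1/2·D(F2) + 1·EA + U
-567.3 = 1·(+89.0) + 1·(+418.8) + 1/2·(+158.8) + 1·(-328.0) + U
U = -567.3 − (+259.2) = -826.5 kJ/mol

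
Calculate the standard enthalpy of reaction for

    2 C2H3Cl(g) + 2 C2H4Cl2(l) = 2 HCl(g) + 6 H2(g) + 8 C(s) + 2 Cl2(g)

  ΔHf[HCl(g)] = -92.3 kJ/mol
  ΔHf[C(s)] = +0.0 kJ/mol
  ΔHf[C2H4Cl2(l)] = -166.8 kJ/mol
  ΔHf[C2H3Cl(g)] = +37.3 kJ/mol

ΔH° = 74.4 kJ/mol

ΔH°rxn = Σ nΔHf°(products) − Σ nΔHf°(reactants).
Products: 2·(-92.3) + 6·(+0.0) + 8·(+0.0) + 2·(+0.0) = -184.6
Reactants: 2·(+37.3) + 2·(-166.8) = -259.0
ΔH° = (-184.6) − (-259.0) = 74.4 kJ/mol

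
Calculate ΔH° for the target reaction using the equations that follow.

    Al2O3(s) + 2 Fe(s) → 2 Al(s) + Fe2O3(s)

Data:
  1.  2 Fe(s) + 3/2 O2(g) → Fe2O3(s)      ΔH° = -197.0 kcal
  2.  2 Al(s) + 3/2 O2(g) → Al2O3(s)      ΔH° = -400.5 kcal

ΔH° = 203.5 kcal

eq. 1 as written (Fe2O3(s) already on the product side): -197.0 kcal
eq. 2 reversed (Al2O3(s) must end up as a reactant): +400.5 kcal
ΔH° = (-197.0) + (+400.5) = 203.5 kcal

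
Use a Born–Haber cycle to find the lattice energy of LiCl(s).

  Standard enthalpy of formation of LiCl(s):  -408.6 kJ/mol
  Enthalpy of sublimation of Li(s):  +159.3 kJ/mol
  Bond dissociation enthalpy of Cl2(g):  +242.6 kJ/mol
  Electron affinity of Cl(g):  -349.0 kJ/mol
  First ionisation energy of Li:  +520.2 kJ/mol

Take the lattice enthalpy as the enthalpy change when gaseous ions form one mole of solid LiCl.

ΔHf° = 1·ΔHsub + 1·(ΣIE) + 1/2·D(Cl2) + 1·EA + U
-408.6 = 1·(+159.3) + 1·(+520.2) + 1/2·(+242.6) + 1·(-349.0) + U
U = -408.6 − (+451.8) = -860.4 kJ/mol

U = -860.4 kJ/mol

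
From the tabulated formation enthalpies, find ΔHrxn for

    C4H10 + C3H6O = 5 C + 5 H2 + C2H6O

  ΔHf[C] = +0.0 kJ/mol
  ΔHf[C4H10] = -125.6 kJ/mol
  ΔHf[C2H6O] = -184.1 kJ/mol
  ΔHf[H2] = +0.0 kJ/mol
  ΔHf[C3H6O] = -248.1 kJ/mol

ΔHrxn = 189.6 kJ/mol

ΔH°rxn = Σ nΔHf°(products) − Σ nΔHf°(reactants).
Products: 5·(+0.0) + 5·(+0.0) + 1·(-184.1) = -184.1
Reactants: 1·(-125.6) + 1·(-248.1) = -373.7
ΔHrxn = (-184.1) − (-373.7) = 189.6 kJ/mol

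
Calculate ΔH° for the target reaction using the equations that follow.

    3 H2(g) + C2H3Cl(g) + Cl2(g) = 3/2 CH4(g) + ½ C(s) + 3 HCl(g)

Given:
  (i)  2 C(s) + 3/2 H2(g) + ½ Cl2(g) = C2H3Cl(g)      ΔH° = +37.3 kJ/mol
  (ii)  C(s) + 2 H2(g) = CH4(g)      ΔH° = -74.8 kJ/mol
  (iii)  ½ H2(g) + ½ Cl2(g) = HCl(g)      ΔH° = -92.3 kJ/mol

ΔH° = -426.4 kJ/mol

(i) reversed (C2H3Cl(g) must end up as a reactant): -37.3 kJ/mol
(ii) × 3/2 (×3/2 to match 3/2 CH4(g) in the target): (3/2)·(-74.8) = -112.2 kJ/mol
(iii) × 3 (×3 to match 3 HCl(g) in the target): (3)·(-92.3) = -276.9 kJ/mol
Combining the equations, ΔH° = (-1)·(+37.3) + (3/2)·(-74.8) + (3)·(-92.3) = -426.4 kJ/mol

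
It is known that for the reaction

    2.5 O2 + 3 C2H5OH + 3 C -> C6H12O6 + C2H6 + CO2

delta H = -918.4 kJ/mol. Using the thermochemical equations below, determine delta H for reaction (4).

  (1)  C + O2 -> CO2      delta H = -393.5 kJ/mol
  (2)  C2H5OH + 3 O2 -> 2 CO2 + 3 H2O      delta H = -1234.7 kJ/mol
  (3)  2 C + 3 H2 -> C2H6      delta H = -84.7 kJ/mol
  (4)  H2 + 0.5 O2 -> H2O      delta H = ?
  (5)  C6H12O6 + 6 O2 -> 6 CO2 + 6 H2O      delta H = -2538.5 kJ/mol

delta H = -241.8 kJ/mol

(1) as written: -393.5 kJ/mol
(2) × 3: (3)·(-1234.7) = -3704.1 kJ/mol
(3) as written: -84.7 kJ/mol
(4) reversed and × 3: contributes −3·x
(5) reversed: +2538.5 kJ/mol
-918.4 = (-393.5) + (-3704.1) + (-84.7) + (+2538.5) − 3·x
x = (-918.4 − (-1643.8)) / (-3) = -241.8 kJ/mol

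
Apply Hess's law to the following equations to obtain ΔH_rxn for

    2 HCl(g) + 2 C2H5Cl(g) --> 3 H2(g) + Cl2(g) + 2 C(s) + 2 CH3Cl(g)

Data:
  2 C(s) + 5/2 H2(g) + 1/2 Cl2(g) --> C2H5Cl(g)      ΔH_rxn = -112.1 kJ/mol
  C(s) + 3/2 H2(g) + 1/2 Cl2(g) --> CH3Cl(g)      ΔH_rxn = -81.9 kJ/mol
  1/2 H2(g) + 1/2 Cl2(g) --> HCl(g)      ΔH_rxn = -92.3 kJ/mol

equation 1 reversed and × 2: (-2)·(-112.1) = +224.2 kJ/mol
equation 2 × 2: (2)·(-81.9) = -163.8 kJ/mol
equation 3 reversed and × 2: (-2)·(-92.3) = +184.6 kJ/mol
Combining the equations, ΔH_rxn = (-2)·(-112.1) + (2)·(-81.9) + (-2)·(-92.3) = 245.0 kJ/mol

ΔH_rxn = 245.0 kJ/mol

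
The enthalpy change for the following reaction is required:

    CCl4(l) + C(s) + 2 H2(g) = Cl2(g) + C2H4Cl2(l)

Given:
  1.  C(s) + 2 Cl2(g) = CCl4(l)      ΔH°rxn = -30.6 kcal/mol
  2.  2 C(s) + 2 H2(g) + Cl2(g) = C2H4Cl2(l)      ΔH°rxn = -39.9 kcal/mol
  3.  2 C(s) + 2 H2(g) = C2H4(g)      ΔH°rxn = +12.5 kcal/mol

eq. 1 reversed: +30.6 kcal/mol
eq. 2 as written: -39.9 kcal/mol
eq. 3: not needed.
Since enthalpy is a state function, ΔH°rxn = (-1)·(-30.6) + (1)·(-39.9) = -9.3 kcal/mol

ΔH°rxn = -9.3 kcal/mol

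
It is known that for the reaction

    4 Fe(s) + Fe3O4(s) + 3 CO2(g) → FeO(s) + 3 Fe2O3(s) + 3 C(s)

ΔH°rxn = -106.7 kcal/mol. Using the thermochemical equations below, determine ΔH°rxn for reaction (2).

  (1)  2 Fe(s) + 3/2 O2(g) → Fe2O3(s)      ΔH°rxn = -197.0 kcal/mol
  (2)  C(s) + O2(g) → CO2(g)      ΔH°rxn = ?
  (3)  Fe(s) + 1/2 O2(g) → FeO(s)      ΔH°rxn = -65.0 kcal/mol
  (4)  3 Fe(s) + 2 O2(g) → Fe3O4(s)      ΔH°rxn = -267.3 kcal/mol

(1) × 3: (3)·(-197.0) = -591.0 kcal/mol
(2) reversed and × 3: contributes −3·x
(3) as written: -65.0 kcal/mol
(4) reversed: +267.3 kcal/mol
-106.7 = (-591.0) + (-65.0) + (+267.3) − 3·x
x = (-106.7 − (-388.7)) / (-3) = -94.0 kcal/mol

ΔH°rxn = -94.0 kcal/mol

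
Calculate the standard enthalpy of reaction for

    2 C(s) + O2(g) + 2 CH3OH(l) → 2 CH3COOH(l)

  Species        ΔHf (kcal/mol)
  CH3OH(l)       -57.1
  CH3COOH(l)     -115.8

ΔH°rxn = Σ nΔHf°(products) − Σ nΔHf°(reactants).
Products: 2·(-115.8) = -231.6
Reactants: 2·(+0.0) + 1·(+0.0) + 2·(-57.1) = -114.2
ΔH°rxn = (-231.6) − (-114.2) = -117.4 kcal/mol

ΔH°rxn = -117.4 kcal/mol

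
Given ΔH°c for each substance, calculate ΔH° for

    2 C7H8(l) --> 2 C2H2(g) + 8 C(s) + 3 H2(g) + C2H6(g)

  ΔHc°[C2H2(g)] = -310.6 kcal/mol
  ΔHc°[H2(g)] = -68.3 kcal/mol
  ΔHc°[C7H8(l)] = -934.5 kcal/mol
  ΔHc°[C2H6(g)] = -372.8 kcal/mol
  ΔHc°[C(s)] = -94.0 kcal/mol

Using ΔH = Σ nΔHc°(reactants) − Σ nΔHc°(products):
= [2·(-934.5)] − [2·(-310.6) + 8·(-94.0) + 3·(-68.3) + 1·(-372.8)]
= 81.9 kcal/mol

ΔH° = 81.9 kcal/mol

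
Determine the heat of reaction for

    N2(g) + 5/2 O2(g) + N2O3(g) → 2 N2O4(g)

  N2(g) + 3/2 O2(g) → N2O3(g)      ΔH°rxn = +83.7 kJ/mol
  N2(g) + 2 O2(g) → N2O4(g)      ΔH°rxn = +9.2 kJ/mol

ΔH°rxn = -65.3 kJ/mol

equation 1 reversed: -83.7 kJ/mol
equation 2 × 2: (2)·(+9.2) = +18.4 kJ/mol
ΔH°rxn = (-1)·(+83.7) + (2)·(+9.2) = -65.3 kJ/mol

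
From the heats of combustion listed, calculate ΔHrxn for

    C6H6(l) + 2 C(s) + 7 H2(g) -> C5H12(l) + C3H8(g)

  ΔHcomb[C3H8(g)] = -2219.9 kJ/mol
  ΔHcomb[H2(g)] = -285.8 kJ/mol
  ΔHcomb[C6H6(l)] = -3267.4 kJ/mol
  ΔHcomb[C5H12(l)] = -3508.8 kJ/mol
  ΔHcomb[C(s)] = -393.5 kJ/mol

With combustion enthalpies, reactants minus products:
= [1·(-3267.4) + 2·(-393.5) + 7·(-285.8)] − [1·(-3508.8) + 1·(-2219.9)]
= -326.3 kJ/mol

ΔHrxn = -326.3 kJ/mol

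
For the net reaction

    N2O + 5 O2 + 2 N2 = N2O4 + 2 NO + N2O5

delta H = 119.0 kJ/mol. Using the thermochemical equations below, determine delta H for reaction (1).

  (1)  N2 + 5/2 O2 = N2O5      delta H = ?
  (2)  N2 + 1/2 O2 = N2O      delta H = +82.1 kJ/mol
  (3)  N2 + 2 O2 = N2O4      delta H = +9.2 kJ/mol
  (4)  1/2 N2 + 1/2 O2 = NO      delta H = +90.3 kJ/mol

delta H = 11.3 kJ/mol

(1) as written: contributes x
(2) reversed: -82.1 kJ/mol
(3) as written: +9.2 kJ/mol
(4) × 2: (2)·(+90.3) = +180.6 kJ/mol
+119.0 = (-82.1) + (+9.2) + (+180.6) + x
x = (+119.0 − (+107.7)) / (1) = 11.3 kJ/mol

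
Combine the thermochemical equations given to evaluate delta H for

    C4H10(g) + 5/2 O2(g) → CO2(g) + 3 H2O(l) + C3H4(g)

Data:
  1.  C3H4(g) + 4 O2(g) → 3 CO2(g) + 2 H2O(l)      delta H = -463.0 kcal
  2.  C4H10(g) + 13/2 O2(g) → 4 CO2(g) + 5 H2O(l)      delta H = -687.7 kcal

eq. 1 reversed: +463.0 kcal
eq. 2 as written: -687.7 kcal
By Hess's law, delta H = (-1)·(-463.0) + (1)·(-687.7) = -224.7 kcal

delta H = -224.7 kcal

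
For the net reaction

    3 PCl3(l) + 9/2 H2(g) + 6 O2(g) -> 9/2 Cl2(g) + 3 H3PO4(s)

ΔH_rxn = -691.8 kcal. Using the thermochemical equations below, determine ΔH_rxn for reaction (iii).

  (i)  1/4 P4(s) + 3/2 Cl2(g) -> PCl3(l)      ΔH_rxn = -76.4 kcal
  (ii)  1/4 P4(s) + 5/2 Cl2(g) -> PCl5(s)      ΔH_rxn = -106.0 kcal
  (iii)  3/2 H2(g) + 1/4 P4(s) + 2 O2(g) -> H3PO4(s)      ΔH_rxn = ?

(i) reversed and × 3 (reverse to put PCl3(l) on the reactant side; ×3 to match 3 PCl3(l) in the target): (-3)·(-76.4) = +229.2 kcal
(ii): not needed (PCl5(s) appears nowhere else).
(iii) × 3 (scale by 3 for the 3 H3PO4(s)): contributes 3·x
-691.8 = (+229.2) + 3·x
x = (-691.8 − (+229.2)) / (3) = -307.0 kcal

ΔH_rxn = -307.0 kcal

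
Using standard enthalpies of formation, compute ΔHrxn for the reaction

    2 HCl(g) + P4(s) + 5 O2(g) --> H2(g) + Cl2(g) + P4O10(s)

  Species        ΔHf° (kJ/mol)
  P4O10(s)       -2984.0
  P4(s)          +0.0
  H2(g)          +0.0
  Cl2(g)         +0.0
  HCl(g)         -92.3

ΔHrxn = -2799.4 kJ/mol

Products: 1·(+0.0) + 1·(+0.0) + 1·(-2984.0) = -2984.0
Reactants: 2·(-92.3) + 1·(+0.0) + 5·(+0.0) = -184.6
ΔHrxn = (-2984.0) − (-184.6) = -2799.4 kJ/mol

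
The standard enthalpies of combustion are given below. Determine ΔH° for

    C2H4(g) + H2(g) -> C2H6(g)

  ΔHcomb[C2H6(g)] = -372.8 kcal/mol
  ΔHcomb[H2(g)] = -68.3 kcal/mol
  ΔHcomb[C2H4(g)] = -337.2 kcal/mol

ΔH° = -32.7 kcal/mol

Using ΔH = Σ nΔHc°(reactants) − Σ nΔHc°(products):
= [1·(-337.2) + 1·(-68.3)] − [1·(-372.8)]
= -32.7 kcal/mol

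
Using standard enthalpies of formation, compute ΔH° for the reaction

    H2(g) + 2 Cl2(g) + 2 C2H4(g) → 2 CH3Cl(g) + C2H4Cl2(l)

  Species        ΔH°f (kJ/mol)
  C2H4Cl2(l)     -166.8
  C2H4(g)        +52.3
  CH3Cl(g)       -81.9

ΔH° = -435.2 kJ/mol

Products: 2·(-81.9) + 1·(-166.8) = -330.6
Reactants: 1·(+0.0) + 2·(+0.0) + 2·(+52.3) = +104.6
ΔH° = (-330.6) − (+104.6) = -435.2 kJ/mol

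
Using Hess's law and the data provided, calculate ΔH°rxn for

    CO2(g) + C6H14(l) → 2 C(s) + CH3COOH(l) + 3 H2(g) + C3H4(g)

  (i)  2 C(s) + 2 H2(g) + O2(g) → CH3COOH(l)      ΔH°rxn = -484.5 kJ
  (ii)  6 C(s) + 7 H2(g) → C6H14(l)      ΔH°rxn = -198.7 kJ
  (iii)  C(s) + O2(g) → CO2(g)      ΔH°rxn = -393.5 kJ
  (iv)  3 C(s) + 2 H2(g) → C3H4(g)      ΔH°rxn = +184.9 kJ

ΔH°rxn = 292.6 kJ

(i) as written (CH3COOH(l) already on the product side): -484.5 kJ
(ii) reversed (C6H14(l) must end up as a reactant): +198.7 kJ
(iii) reversed (reverse to put CO2(g) on the reactant side): +393.5 kJ
(iv) as written (C3H4(g) already on the product side): +184.9 kJ
Combining the equations, ΔH°rxn = (-484.5) + (+198.7) + (+393.5) + (+184.9) = 292.6 kJ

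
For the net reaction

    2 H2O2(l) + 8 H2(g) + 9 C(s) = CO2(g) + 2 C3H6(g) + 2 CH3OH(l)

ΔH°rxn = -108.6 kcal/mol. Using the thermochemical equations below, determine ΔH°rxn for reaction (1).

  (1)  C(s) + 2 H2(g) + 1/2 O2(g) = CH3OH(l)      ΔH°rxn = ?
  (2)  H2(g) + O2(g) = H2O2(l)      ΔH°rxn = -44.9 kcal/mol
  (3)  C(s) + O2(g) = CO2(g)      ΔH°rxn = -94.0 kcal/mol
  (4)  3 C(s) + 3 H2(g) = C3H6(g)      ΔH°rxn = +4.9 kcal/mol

(1) × 2 (scale by 2 for the 2 CH3OH(l)): contributes 2·x
(2) reversed and × 2 (H2O2(l) must end up as a reactant; ×2 to match 2 H2O2(l) in the target): (-2)·(-44.9) = +89.8 kcal/mol
(3) as written (CO2(g) already on the product side): -94.0 kcal/mol
(4) × 2 (scale by 2 for the 2 C3H6(g)): (2)·(+4.9) = +9.8 kcal/mol
-108.6 = (+89.8) + (-94.0) + (+9.8) + 2·x
x = (-108.6 − (+5.6)) / (2) = -57.1 kcal/mol

ΔH°rxn = -57.1 kcal/mol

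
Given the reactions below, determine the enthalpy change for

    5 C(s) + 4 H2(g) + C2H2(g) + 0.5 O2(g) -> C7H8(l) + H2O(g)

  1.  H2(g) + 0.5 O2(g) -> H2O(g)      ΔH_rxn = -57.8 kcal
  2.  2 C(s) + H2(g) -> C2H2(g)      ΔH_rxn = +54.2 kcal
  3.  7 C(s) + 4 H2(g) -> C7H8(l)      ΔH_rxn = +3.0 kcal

eq. 1 as written (H2O(g) already on the product side): -57.8 kcal
eq. 2 reversed (reverse to put C2H2(g) on the reactant side): -54.2 kcal
eq. 3 as written (C7H8(l) already on the product side): +3.0 kcal
Summing the manipulated equations, ΔH_rxn = (1)·(-57.8) + (-1)·(+54.2) + (1)·(+3.0) = -109.0 kcal

ΔH_rxn = -109.0 kcal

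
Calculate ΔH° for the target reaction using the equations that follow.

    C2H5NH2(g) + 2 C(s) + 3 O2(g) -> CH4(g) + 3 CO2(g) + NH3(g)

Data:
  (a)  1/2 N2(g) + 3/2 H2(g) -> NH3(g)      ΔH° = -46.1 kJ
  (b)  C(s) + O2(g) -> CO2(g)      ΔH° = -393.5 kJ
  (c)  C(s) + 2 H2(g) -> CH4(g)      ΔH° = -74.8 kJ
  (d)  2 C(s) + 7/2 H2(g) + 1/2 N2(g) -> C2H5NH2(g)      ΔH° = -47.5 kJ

ΔH° = -1253.9 kJ

(a) as written (NH3(g) already on the product side): -46.1 kJ
(b) × 3 (×3 to match 3 CO2(g) in the target): (3)·(-393.5) = -1180.5 kJ
(c) as written (CH4(g) already on the product side): -74.8 kJ
(d) reversed (C2H5NH2(g) must end up as a reactant): +47.5 kJ
Combining the equations, ΔH° = (-46.1) + (-1180.5) + (-74.8) + (+47.5) = -1253.9 kJ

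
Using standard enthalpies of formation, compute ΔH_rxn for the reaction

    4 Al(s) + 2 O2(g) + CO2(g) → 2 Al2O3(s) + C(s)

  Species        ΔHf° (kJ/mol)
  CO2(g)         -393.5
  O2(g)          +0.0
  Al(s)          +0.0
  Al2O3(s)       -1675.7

ΔH_rxn = -2957.9 kJ/mol

Products: 2·(-1675.7) + 1·(+0.0) = -3351.4
Reactants: 4·(+0.0) + 2·(+0.0) + 1·(-393.5) = -393.5
ΔH_rxn = (-3351.4) − (-393.5) = -2957.9 kJ/mol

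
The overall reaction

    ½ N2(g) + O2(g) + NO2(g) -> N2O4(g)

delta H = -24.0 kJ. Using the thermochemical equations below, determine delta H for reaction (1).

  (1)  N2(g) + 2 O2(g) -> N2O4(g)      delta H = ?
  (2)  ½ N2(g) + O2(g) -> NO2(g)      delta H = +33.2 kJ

(1) as written: contributes x
(2) reversed: -33.2 kJ
-24.0 = (-33.2) + x
x = (-24.0 − (-33.2)) / (1) = 9.2 kJ

delta H = 9.2 kJ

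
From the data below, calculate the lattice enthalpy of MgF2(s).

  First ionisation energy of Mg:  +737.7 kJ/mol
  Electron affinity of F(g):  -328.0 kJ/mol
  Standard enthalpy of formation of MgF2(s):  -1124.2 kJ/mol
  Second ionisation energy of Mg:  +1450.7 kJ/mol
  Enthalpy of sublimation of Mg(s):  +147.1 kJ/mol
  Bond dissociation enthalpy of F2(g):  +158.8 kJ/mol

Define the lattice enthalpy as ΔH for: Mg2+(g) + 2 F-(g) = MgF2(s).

ΔHf° = 1·ΔHsub + 1·(ΣIE) + 1·D(F2) + 2·EA + U
-1124.2 = 1·(+147.1) + 1·(+2188.4) + 1·(+158.8) + 2·(-328.0) + U
U = -1124.2 − (+1838.3) = -2962.5 kJ/mol

U = -2962.5 kJ/mol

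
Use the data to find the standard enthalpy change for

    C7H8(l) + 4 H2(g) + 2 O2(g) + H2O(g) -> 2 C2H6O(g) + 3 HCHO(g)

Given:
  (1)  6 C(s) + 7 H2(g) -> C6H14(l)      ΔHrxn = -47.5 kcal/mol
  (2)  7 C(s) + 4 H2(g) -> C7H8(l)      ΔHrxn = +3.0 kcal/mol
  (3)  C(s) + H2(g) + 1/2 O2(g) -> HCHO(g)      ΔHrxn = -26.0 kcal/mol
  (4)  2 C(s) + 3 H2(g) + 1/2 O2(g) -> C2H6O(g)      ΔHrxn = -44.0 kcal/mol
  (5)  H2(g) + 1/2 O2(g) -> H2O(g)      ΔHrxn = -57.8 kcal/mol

(1): not needed.
(2) reversed: -3.0 kcal/mol
(3) × 3: (3)·(-26.0) = -78.0 kcal/mol
(4) × 2: (2)·(-44.0) = -88.0 kcal/mol
(5) reversed: +57.8 kcal/mol
By Hess's law, ΔHrxn = (-1)·(+3.0) + (3)·(-26.0) + (2)·(-44.0) + (-1)·(-57.8) = -111.2 kcal/mol

ΔHrxn = -111.2 kcal/mol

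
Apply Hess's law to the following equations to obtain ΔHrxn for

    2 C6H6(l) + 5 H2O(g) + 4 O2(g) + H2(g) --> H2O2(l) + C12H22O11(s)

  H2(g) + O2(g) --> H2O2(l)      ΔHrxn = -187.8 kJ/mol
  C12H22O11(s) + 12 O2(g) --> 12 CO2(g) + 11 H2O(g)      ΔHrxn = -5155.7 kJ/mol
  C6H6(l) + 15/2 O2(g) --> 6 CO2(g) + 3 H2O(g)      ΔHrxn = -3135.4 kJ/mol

ΔHrxn = -1302.9 kJ/mol

equation 1 as written: -187.8 kJ/mol
equation 2 reversed: +5155.7 kJ/mol
equation 3 × 2: (2)·(-3135.4) = -6270.8 kJ/mol
ΔHrxn = (-187.8) + (+5155.7) + (-6270.8) = -1302.9 kJ/mol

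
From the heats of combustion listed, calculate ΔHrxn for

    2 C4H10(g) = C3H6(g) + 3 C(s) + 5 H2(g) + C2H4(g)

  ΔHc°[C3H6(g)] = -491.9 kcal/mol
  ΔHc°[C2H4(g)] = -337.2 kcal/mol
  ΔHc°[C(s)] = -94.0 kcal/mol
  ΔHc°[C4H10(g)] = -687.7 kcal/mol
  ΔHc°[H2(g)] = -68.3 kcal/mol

ΔHrxn = 77.2 kcal/mol

With combustion enthalpies, reactants minus products:
= [2·(-687.7)] − [1·(-491.9) + 3·(-94.0) + 5·(-68.3) + 1·(-337.2)]
= 77.2 kcal/mol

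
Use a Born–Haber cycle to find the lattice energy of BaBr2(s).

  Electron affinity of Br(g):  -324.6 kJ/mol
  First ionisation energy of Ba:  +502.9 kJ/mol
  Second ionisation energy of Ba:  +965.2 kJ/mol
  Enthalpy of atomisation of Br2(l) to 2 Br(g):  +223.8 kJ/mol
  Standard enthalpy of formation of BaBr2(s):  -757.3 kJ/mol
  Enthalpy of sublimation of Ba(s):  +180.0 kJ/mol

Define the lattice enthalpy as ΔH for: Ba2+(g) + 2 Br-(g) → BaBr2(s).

U = -1980.0 kJ/mol

ΔHf° = 1·ΔHsub + 1·(ΣIE) + 1·D(Br2) + 2·EA + U
-757.3 = 1·(+180.0) + 1·(+1468.1) + 1·(+223.8) + 2·(-324.6) + U
U = -757.3 − (+1222.7) = -1980.0 kJ/mol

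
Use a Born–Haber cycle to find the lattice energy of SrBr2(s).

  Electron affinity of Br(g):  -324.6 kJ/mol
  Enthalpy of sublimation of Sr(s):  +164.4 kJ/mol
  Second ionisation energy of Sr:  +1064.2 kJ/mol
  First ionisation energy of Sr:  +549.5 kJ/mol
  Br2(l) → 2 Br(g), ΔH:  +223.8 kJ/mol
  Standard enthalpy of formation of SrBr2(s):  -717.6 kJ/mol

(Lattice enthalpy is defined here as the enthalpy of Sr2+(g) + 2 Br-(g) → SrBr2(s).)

ΔHf° = 1·ΔHsub + 1·(ΣIE) + 1·D(Br2) + 2·EA + U
-717.6 = 1·(+164.4) + 1·(+1613.7) + 1·(+223.8) + 2·(-324.6) + U
U = -717.6 − (+1352.7) = -2070.3 kJ/mol

U = -2070.3 kJ/mol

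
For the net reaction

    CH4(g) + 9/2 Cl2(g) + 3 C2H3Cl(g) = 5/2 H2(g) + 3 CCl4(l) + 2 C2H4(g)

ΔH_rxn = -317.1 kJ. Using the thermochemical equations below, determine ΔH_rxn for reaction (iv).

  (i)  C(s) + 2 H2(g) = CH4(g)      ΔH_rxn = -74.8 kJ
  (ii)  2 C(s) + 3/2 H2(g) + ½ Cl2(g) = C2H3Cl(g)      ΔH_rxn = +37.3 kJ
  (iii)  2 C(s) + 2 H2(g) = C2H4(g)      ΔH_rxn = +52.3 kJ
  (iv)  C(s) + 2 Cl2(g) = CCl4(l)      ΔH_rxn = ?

ΔH_rxn = -128.2 kJ

(i) reversed: +74.8 kJ
(ii) reversed and × 3: (-3)·(+37.3) = -111.9 kJ
(iii) × 2: (2)·(+52.3) = +104.6 kJ
(iv) × 3: contributes 3·x
-317.1 = (+74.8) + (-111.9) + (+104.6) + 3·x
x = (-317.1 − (+67.5)) / (3) = -128.2 kJ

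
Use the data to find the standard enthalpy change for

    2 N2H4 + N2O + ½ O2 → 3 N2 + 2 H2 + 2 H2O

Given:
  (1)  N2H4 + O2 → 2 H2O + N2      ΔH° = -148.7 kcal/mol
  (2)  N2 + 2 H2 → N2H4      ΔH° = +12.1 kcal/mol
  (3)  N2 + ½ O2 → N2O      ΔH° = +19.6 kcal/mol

(1) as written: -148.7 kcal/mol
(2) reversed: -12.1 kcal/mol
(3) reversed: -19.6 kcal/mol
ΔH° = (1)·(-148.7) + (-1)·(+12.1) + (-1)·(+19.6) = -180.4 kcal/mol

ΔH° = -180.4 kcal/mol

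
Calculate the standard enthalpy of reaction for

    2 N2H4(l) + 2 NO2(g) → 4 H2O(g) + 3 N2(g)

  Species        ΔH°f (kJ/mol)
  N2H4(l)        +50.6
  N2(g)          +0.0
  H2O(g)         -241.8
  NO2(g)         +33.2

Products: 4·(-241.8) + 3·(+0.0) = -967.2
Reactants: 2·(+50.6) + 2·(+33.2) = +167.6
ΔHrxn = (-967.2) − (+167.6) = -1134.8 kJ/mol

ΔHrxn = -1134.8 kJ/mol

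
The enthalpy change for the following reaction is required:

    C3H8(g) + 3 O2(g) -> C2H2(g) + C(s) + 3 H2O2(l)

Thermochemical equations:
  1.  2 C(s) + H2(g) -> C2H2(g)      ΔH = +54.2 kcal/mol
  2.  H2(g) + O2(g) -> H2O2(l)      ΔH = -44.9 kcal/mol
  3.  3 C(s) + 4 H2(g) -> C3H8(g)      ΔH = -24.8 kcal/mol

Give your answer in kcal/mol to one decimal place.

eq. 1 as written (C2H2(g) already on the product side): +54.2 kcal/mol
eq. 2 × 3 (×3 to match 3 H2O2(l) in the target): (3)·(-44.9) = -134.7 kcal/mol
eq. 3 reversed (C3H8(g) must end up as a reactant): +24.8 kcal/mol
Summing the manipulated equations, ΔH = (+54.2) + (-134.7) + (+24.8) = -55.7 kcal/mol

ΔH = -55.7 kcal/mol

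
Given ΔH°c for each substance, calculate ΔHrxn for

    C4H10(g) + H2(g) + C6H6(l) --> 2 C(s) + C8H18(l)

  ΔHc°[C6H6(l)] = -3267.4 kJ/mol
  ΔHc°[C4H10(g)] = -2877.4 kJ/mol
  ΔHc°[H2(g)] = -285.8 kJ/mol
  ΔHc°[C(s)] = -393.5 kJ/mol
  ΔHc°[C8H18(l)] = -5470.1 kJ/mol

ΔHrxn = -173.5 kJ/mol

With combustion enthalpies, reactants minus products:
= [1·(-2877.4) + 1·(-285.8) + 1·(-3267.4)] − [2·(-393.5) + 1·(-5470.1)]
= -173.5 kJ/mol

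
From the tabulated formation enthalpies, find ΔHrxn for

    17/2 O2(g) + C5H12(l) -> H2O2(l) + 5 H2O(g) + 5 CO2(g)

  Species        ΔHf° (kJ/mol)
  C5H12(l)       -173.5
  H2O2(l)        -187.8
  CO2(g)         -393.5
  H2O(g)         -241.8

ΔHrxn = -3190.8 kJ/mol

ΔH°rxn = Σ nΔHf°(products) − Σ nΔHf°(reactants).
Products: 1·(-187.8) + 5·(-241.8) + 5·(-393.5) = -3364.3
Reactants: 17/2·(+0.0) + 1·(-173.5) = -173.5
ΔHrxn = (-3364.3) − (-173.5) = -3190.8 kJ/mol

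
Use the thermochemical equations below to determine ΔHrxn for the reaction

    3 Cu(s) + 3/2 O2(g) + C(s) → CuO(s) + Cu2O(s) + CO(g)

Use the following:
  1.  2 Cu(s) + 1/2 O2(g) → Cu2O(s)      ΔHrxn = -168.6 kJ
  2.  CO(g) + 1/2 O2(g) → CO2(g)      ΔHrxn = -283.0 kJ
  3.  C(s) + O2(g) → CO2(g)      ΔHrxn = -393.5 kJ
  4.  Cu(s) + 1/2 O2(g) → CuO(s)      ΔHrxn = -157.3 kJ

ΔHrxn = -436.4 kJ

eq. 1 as written (Cu2O(s) already on the product side): -168.6 kJ
eq. 2 reversed (reverse to put CO(g) on the product side): +283.0 kJ
eq. 3 as written (C(s) already on the reactant side): -393.5 kJ
eq. 4 as written (CuO(s) already on the product side): -157.3 kJ
ΔHrxn = (-168.6) + (+283.0) + (-393.5) + (-157.3) = -436.4 kJ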